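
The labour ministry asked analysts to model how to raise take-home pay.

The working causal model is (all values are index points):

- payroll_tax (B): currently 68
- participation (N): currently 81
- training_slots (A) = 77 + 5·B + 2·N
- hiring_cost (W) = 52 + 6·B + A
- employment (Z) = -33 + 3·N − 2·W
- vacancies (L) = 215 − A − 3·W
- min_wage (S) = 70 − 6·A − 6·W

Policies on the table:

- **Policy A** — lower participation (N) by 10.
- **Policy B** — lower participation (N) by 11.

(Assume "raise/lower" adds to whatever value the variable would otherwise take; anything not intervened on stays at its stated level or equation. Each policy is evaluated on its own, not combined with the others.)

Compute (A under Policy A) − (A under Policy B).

2

Policy A (N − 10):
  B = 68
  N = 81 − 10 = 71
  A = 77 + 5·68 + 2·71 = 559
Policy B (N − 11):
  B = 68
  N = 81 − 11 = 70
  A = 77 + 5·68 + 2·70 = 557
A: 559 − 557 = 2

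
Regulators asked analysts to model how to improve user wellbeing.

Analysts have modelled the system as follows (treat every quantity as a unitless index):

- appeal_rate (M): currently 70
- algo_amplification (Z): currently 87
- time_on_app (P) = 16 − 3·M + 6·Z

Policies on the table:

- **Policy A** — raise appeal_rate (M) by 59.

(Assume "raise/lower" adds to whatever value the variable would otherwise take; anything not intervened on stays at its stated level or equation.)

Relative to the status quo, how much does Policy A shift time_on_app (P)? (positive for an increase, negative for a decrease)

-177

Baseline:
  M = 70
  Z = 87
  P = 16 − 3·70 + 6·87 = 328
Policy A (M + 59):
  M = 70 + 59 = 129
  Z = 87
  P = 16 − 3·129 + 6·87 = 151
Change in P: 151 − 328 = -177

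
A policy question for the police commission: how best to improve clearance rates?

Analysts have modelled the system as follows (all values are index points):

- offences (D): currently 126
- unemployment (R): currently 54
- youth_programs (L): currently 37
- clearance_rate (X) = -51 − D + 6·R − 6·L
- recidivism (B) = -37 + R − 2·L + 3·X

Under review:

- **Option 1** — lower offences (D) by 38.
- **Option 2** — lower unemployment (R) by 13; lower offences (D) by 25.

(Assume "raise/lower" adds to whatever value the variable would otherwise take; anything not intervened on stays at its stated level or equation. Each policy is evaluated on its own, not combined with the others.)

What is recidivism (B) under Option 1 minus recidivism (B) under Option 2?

Option 1 (D − 38):
  D = 126 − 38 = 88
  R = 54
  L = 37
  X = -51 − 88 + 6·54 − 6·37 = -37
  B = -37 + 54 − 2·37 + 3·(-37) = -168
Option 2 (R − 13, D − 25):
  D = 126 − 25 = 101
  R = 54 − 13 = 41
  L = 37
  X = -51 − 101 + 6·41 − 6·37 = -128
  B = -37 + 41 − 2·37 + 3·(-128) = -454
B: -168 − (-454) = 286

286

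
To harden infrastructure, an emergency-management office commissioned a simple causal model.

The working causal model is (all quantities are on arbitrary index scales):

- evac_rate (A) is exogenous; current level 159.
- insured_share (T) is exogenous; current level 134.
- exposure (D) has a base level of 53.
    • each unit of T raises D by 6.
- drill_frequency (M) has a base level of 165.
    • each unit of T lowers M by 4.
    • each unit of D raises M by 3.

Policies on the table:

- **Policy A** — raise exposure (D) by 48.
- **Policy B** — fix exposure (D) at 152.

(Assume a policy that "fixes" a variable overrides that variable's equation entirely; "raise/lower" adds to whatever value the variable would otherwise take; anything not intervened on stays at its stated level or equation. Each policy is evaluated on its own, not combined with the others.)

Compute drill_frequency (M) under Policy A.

Policy A (D + 48):
  T = 134
  D = 53 + 6·134 (+48 from intervention) = 905
  M = 165 − 4·134 + 3·905 = 2344

2344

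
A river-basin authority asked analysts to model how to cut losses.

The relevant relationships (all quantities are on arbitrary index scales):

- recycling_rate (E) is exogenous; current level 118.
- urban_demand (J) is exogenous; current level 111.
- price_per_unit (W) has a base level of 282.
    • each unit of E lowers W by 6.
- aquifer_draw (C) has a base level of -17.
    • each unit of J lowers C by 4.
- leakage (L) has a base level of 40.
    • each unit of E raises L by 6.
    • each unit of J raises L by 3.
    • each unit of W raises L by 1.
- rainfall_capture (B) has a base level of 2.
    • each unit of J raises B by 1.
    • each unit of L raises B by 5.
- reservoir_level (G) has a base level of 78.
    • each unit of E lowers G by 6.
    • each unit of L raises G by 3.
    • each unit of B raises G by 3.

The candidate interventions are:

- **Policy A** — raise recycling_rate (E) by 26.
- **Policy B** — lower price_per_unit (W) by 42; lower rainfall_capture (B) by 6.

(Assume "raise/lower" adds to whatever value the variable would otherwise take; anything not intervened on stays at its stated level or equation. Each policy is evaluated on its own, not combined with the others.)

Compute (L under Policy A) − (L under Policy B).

42

Policy A (E + 26):
  E = 118 + 26 = 144
  J = 111
  W = 282 − 6·144 = -582
  L = 40 + 6·144 + 3·111 + (-582) = 655
Policy B (W − 42, B − 6):
  E = 118
  J = 111
  W = 282 − 6·118 (−42 from intervention) = -468
  L = 40 + 6·118 + 3·111 + (-468) = 613
L: 655 − 613 = 42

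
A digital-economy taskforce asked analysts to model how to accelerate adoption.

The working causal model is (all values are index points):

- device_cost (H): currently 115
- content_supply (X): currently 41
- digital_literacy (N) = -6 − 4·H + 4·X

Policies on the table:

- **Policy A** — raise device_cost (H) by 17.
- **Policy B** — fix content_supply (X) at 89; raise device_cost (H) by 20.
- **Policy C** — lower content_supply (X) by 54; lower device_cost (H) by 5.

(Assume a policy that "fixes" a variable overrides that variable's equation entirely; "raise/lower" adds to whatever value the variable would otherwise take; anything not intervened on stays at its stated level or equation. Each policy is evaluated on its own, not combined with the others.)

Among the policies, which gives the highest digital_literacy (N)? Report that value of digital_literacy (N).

Policy A (H + 17):
  H = 115 + 17 = 132
  X = 41
  N = -6 − 4·132 + 4·41 = -370
Policy B (X := 89, H + 20):
  H = 115 + 20 = 135
  X = 89
  N = -6 − 4·135 + 4·89 = -190
Policy C (X − 54, H − 5):
  H = 115 − 5 = 110
  X = 41 − 54 = -13
  N = -6 − 4·110 + 4·(-13) = -498
Comparing — Policy A: N=-370, Policy B: N=-190, Policy C: N=-498. Highest is -190 (Policy B).

-190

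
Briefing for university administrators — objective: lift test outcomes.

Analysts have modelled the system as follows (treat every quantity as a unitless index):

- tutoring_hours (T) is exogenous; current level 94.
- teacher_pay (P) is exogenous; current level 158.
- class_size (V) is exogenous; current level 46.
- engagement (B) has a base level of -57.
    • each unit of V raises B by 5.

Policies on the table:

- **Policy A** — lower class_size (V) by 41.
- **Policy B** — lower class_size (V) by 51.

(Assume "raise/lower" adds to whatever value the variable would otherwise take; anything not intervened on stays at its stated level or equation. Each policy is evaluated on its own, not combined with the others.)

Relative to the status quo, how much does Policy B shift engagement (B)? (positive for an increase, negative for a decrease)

-255

Baseline:
  V = 46
  B = -57 + 5·46 = 173
Policy B (V − 51):
  V = 46 − 51 = -5
  B = -57 + 5·(-5) = -82
Change in B: -82 − 173 = -255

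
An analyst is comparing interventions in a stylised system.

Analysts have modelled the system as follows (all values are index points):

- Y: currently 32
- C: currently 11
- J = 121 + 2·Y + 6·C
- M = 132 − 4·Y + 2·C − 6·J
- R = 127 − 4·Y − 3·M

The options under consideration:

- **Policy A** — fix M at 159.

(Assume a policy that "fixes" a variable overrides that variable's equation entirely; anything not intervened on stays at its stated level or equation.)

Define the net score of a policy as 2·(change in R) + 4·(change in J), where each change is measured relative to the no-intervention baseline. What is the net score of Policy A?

-9834

Baseline:
  Y = 32
  C = 11
  J = 121 + 2·32 + 6·11 = 251
  M = 132 − 4·32 + 2·11 − 6·251 = -1480
  R = 127 − 4·32 − 3·(-1480) = 4439
Policy A (M := 159):
  Y = 32
  C = 11
  J = 121 + 2·32 + 6·11 = 251
  M = 159
  R = 127 − 4·32 − 3·159 = -478
ΔR = -478 − 4439 = -4917; ΔJ = 251 − 251 = 0
Score = 2·(-4917) + 4·0 = -9834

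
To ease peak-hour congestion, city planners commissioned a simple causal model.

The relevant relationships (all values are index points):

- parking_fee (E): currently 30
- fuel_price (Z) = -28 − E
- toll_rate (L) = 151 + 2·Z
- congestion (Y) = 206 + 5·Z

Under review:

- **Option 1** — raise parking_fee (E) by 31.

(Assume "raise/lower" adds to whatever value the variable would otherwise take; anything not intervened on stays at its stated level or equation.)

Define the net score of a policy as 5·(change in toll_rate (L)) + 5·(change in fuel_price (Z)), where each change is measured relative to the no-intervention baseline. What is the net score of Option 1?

Baseline:
  E = 30
  Z = -28 − 30 = -58
  L = 151 + 2·(-58) = 35
Option 1 (E + 31):
  E = 30 + 31 = 61
  Z = -28 − 61 = -89
  L = 151 + 2·(-89) = -27
ΔL = -27 − 35 = -62; ΔZ = -89 − (-58) = -31
Score = 5·(-62) + 5·(-31) = -465

-465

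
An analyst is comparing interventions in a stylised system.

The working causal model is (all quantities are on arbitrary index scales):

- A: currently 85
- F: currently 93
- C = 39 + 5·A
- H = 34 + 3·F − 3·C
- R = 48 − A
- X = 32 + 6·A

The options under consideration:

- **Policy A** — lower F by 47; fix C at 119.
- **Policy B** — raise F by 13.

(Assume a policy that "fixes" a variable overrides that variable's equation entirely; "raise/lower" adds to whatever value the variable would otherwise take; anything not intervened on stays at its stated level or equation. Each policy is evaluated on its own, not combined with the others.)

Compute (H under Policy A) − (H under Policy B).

Policy A (F − 47, C := 119):
  A = 85
  F = 93 − 47 = 46
  C = 119
  H = 34 + 3·46 − 3·119 = -185
Policy B (F + 13):
  A = 85
  F = 93 + 13 = 106
  C = 39 + 5·85 = 464
  H = 34 + 3·106 − 3·464 = -1040
H: -185 − (-1040) = 855

855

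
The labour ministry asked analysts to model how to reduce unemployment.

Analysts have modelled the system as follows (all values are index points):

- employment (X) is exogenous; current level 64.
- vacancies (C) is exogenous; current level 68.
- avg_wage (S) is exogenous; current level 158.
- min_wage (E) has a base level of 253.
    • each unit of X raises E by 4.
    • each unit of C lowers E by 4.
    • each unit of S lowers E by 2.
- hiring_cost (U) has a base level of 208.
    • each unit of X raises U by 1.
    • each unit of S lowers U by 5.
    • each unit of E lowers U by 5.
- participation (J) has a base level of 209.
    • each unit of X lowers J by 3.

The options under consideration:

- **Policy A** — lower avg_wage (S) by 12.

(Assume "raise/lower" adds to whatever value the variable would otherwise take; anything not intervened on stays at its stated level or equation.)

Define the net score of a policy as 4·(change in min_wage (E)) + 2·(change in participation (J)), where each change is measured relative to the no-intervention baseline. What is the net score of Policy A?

Baseline:
  X = 64
  C = 68
  S = 158
  E = 253 + 4·64 − 4·68 − 2·158 = -79
  J = 209 − 3·64 = 17
Policy A (S − 12):
  X = 64
  C = 68
  S = 158 − 12 = 146
  E = 253 + 4·64 − 4·68 − 2·146 = -55
  J = 209 − 3·64 = 17
ΔE = -55 − (-79) = 24; ΔJ = 17 − 17 = 0
Score = 4·24 + 2·0 = 96

96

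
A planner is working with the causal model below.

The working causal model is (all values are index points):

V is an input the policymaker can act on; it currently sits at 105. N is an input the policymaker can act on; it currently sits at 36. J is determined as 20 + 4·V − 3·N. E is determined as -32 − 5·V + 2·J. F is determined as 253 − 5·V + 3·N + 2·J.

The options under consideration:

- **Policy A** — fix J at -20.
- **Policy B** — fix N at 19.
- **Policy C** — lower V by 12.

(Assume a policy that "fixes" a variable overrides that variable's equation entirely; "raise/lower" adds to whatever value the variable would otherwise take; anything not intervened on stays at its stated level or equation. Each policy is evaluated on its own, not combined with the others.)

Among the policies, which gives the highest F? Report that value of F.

551

Policy A (J := -20):
  V = 105
  N = 36
  J = -20
  F = 253 − 5·105 + 3·36 + 2·(-20) = -204
Policy B (N := 19):
  V = 105
  N = 19
  J = 20 + 4·105 − 3·19 = 383
  F = 253 − 5·105 + 3·19 + 2·383 = 551
Policy C (V − 12):
  V = 105 − 12 = 93
  N = 36
  J = 20 + 4·93 − 3·36 = 284
  F = 253 − 5·93 + 3·36 + 2·284 = 464
Comparing — Policy A: F=-204, Policy B: F=551, Policy C: F=464. Highest is 551 (Policy B).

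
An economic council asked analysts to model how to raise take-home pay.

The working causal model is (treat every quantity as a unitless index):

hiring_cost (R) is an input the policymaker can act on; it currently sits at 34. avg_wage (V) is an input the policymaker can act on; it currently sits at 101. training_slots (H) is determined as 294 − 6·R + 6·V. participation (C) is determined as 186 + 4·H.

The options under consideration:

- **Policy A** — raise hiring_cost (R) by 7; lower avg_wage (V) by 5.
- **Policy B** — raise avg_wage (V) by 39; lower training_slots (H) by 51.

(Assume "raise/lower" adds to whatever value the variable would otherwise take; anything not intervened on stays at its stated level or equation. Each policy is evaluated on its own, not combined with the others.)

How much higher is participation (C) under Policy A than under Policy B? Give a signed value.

Policy A (R + 7, V − 5):
  R = 34 + 7 = 41
  V = 101 − 5 = 96
  H = 294 − 6·41 + 6·96 = 624
  C = 186 + 4·624 = 2682
Policy B (V + 39, H − 51):
  R = 34
  V = 101 + 39 = 140
  H = 294 − 6·34 + 6·140 (−51 from intervention) = 879
  C = 186 + 4·879 = 3702
C: 2682 − 3702 = -1020

-1020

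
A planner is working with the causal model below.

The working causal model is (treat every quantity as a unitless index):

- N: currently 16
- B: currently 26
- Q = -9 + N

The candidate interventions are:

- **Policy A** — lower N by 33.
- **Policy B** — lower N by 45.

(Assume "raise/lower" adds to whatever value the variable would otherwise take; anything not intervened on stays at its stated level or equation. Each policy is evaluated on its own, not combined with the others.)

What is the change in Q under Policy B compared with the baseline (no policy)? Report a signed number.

Baseline:
  N = 16
  Q = -9 + 16 = 7
Policy B (N − 45):
  N = 16 − 45 = -29
  Q = -9 + (-29) = -38
Change in Q: -38 − 7 = -45

-45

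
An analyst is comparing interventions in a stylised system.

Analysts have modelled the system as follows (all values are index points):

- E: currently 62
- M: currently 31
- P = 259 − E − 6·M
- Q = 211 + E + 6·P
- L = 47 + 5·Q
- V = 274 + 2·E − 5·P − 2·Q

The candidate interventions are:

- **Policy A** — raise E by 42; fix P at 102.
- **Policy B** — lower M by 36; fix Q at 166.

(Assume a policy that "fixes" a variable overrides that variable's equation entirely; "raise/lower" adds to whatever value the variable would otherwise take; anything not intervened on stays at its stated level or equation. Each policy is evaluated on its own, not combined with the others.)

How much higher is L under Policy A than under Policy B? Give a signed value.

Policy A (E + 42, P := 102):
  E = 62 + 42 = 104
  M = 31
  P = 102
  Q = 211 + 104 + 6·102 = 927
  L = 47 + 5·927 = 4682
Policy B (M − 36, Q := 166):
  E = 62
  M = 31 − 36 = -5
  P = 259 − 62 − 6·(-5) = 227
  Q = 166
  L = 47 + 5·166 = 877
L: 4682 − 877 = 3805

3805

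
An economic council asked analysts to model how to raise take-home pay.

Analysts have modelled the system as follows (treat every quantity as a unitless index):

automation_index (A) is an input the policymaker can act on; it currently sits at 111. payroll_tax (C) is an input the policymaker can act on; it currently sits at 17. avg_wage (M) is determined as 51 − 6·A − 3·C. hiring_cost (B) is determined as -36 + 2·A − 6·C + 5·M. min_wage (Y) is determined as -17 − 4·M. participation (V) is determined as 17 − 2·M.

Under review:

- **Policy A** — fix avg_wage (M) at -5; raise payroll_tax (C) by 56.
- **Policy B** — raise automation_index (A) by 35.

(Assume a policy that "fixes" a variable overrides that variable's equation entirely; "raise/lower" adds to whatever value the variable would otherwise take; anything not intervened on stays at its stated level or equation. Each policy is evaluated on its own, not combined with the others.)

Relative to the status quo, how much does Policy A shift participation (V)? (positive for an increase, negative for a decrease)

Baseline:
  A = 111
  C = 17
  M = 51 − 6·111 − 3·17 = -666
  V = 17 − 2·(-666) = 1349
Policy A (M := -5, C + 56):
  A = 111
  C = 17 + 56 = 73
  M = -5
  V = 17 − 2·(-5) = 27
Change in V: 27 − 1349 = -1322

-1322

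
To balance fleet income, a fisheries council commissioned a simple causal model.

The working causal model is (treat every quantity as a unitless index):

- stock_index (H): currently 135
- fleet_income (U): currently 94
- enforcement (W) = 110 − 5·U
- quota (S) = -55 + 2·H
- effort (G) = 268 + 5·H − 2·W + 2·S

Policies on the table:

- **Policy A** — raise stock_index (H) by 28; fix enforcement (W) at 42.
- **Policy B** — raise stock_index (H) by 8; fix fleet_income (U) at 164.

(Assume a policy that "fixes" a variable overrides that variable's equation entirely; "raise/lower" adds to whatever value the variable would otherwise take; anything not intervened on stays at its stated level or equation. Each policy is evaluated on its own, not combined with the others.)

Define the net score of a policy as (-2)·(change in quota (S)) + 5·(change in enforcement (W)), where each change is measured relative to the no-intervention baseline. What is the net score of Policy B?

Baseline:
  H = 135
  U = 94
  W = 110 − 5·94 = -360
  S = -55 + 2·135 = 215
Policy B (H + 8, U := 164):
  H = 135 + 8 = 143
  U = 164
  W = 110 − 5·164 = -710
  S = -55 + 2·143 = 231
ΔS = 231 − 215 = 16; ΔW = -710 − (-360) = -350
Score = (-2)·16 + 5·(-350) = -1782

-1782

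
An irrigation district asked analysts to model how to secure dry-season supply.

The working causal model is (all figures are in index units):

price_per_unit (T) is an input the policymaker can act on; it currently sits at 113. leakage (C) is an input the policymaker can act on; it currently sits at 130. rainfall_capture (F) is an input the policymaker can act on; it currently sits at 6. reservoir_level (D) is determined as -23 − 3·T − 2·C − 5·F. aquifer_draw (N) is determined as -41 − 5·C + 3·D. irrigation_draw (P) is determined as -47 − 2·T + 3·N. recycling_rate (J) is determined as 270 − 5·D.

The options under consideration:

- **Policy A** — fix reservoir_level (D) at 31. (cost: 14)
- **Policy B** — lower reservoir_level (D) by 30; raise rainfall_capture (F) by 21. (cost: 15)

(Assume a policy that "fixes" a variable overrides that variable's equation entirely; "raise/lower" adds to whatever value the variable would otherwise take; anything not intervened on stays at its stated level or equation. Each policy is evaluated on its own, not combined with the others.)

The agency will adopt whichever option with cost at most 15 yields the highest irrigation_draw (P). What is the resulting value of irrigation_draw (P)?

-2067

Policy A (D := 31):
  T = 113
  C = 130
  F = 6
  D = 31
  N = -41 − 5·130 + 3·31 = -598
  P = -47 − 2·113 + 3·(-598) = -2067
Policy B (D − 30, F + 21):
  T = 113
  C = 130
  F = 6 + 21 = 27
  D = -23 − 3·113 − 2·130 − 5·27 (−30 from intervention) = -787
  N = -41 − 5·130 + 3·(-787) = -3052
  P = -47 − 2·113 + 3·(-3052) = -9429
Comparing — Policy A: P=-2067, Policy B: P=-9429. Highest is -2067 (Policy A).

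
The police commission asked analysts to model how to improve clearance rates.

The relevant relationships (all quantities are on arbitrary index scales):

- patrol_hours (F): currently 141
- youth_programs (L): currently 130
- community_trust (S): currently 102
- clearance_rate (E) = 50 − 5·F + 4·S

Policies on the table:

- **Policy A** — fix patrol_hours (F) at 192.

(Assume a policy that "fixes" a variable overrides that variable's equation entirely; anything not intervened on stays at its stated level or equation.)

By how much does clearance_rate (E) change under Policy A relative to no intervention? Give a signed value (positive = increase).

-255

Baseline:
  F = 141
  S = 102
  E = 50 − 5·141 + 4·102 = -247
Policy A (F := 192):
  F = 192
  S = 102
  E = 50 − 5·192 + 4·102 = -502
Change in E: -502 − (-247) = -255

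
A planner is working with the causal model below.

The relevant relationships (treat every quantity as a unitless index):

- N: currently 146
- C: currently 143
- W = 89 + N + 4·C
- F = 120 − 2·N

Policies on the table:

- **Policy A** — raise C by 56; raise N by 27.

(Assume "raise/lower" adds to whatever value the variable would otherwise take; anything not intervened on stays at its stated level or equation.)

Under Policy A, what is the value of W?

Policy A (C + 56, N + 27):
  N = 146 + 27 = 173
  C = 143 + 56 = 199
  W = 89 + 173 + 4·199 = 1058

1058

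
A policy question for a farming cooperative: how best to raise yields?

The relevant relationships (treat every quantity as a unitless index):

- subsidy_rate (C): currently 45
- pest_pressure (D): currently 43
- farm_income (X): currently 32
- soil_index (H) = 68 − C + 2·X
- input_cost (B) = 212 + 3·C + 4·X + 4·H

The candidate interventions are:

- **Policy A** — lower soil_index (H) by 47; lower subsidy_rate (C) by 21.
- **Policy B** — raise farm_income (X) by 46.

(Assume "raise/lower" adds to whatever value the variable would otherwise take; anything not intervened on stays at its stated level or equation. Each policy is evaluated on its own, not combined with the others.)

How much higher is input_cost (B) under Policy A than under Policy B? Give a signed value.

Policy A (H − 47, C − 21):
  C = 45 − 21 = 24
  X = 32
  H = 68 − 24 + 2·32 (−47 from intervention) = 61
  B = 212 + 3·24 + 4·32 + 4·61 = 656
Policy B (X + 46):
  C = 45
  X = 32 + 46 = 78
  H = 68 − 45 + 2·78 = 179
  B = 212 + 3·45 + 4·78 + 4·179 = 1375
B: 656 − 1375 = -719

-719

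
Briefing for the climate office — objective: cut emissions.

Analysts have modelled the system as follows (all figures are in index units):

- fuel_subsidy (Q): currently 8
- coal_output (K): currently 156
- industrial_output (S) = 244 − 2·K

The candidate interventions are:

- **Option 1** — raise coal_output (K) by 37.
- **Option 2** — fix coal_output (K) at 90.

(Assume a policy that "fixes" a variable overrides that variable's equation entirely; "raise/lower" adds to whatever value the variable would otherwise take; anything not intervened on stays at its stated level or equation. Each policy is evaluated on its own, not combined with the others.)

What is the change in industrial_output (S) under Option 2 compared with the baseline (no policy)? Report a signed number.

Baseline:
  K = 156
  S = 244 − 2·156 = -68
Option 2 (K := 90):
  K = 90
  S = 244 − 2·90 = 64
Change in S: 64 − (-68) = 132

132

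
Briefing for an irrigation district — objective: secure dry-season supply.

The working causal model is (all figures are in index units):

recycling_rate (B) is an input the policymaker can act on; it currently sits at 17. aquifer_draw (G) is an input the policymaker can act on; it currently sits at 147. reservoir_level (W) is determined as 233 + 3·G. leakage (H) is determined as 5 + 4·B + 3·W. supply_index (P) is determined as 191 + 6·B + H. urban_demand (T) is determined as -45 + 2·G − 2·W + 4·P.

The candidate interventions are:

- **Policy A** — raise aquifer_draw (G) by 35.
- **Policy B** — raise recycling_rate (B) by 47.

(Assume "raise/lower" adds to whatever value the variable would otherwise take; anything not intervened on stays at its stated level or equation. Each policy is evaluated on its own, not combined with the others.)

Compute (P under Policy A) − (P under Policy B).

Policy A (G + 35):
  B = 17
  G = 147 + 35 = 182
  W = 233 + 3·182 = 779
  H = 5 + 4·17 + 3·779 = 2410
  P = 191 + 6·17 + 2410 = 2703
Policy B (B + 47):
  B = 17 + 47 = 64
  G = 147
  W = 233 + 3·147 = 674
  H = 5 + 4·64 + 3·674 = 2283
  P = 191 + 6·64 + 2283 = 2858
P: 2703 − 2858 = -155

-155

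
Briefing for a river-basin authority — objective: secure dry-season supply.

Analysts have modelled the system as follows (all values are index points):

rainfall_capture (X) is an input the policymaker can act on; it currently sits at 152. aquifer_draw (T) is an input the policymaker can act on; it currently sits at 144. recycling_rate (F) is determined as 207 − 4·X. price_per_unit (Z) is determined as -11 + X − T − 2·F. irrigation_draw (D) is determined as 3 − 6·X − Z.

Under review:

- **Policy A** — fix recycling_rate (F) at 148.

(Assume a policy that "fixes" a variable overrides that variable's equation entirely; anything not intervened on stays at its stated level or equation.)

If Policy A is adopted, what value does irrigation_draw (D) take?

-610

Policy A (F := 148):
  X = 152
  T = 144
  F = 148
  Z = -11 + 152 − 144 − 2·148 = -299
  D = 3 − 6·152 − (-299) = -610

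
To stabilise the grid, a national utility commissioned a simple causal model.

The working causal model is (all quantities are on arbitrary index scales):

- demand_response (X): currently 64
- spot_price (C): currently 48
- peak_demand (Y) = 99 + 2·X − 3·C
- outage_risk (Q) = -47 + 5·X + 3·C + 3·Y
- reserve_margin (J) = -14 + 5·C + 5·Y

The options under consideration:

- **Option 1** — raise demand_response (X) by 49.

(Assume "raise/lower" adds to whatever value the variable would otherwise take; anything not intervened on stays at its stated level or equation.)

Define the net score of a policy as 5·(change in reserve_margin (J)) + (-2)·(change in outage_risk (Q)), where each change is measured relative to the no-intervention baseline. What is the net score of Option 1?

1372

Baseline:
  X = 64
  C = 48
  Y = 99 + 2·64 − 3·48 = 83
  Q = -47 + 5·64 + 3·48 + 3·83 = 666
  J = -14 + 5·48 + 5·83 = 641
Option 1 (X + 49):
  X = 64 + 49 = 113
  C = 48
  Y = 99 + 2·113 − 3·48 = 181
  Q = -47 + 5·113 + 3·48 + 3·181 = 1205
  J = -14 + 5·48 + 5·181 = 1131
ΔJ = 1131 − 641 = 490; ΔQ = 1205 − 666 = 539
Score = 5·490 + (-2)·539 = 1372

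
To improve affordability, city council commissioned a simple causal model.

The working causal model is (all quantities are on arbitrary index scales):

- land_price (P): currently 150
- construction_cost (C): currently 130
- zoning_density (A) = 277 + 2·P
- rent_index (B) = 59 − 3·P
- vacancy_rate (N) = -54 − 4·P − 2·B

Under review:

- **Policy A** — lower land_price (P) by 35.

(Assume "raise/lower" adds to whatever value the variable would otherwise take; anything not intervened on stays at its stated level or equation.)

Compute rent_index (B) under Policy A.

Policy A (P − 35):
  P = 150 − 35 = 115
  B = 59 − 3·115 = -286

-286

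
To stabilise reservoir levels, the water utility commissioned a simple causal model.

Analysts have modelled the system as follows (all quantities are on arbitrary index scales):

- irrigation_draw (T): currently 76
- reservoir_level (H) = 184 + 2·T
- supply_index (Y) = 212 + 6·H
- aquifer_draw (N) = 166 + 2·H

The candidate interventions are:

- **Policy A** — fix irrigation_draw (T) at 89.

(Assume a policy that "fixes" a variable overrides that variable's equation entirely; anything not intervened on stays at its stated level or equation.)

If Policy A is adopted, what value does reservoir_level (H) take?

Policy A (T := 89):
  T = 89
  H = 184 + 2·89 = 362

362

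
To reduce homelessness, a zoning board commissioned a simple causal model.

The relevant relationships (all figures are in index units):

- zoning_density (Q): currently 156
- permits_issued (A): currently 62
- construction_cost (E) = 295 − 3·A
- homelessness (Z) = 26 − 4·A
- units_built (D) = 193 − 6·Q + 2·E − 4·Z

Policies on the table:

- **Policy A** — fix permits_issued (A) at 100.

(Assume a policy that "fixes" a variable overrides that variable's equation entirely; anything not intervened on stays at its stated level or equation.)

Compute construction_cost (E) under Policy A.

Policy A (A := 100):
  A = 100
  E = 295 − 3·100 = -5

-5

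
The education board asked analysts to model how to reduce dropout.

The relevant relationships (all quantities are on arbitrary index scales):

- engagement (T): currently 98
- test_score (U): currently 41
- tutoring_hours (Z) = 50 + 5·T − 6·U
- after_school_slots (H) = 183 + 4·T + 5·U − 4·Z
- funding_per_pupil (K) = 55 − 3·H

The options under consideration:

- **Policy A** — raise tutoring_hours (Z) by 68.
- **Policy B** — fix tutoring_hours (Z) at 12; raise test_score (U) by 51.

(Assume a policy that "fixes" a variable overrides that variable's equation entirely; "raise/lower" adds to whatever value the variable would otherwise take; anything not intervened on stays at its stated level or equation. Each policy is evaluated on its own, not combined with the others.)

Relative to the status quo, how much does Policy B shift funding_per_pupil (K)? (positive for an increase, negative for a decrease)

Baseline:
  T = 98
  U = 41
  Z = 50 + 5·98 − 6·41 = 294
  H = 183 + 4·98 + 5·41 − 4·294 = -396
  K = 55 − 3·(-396) = 1243
Policy B (Z := 12, U + 51):
  T = 98
  U = 41 + 51 = 92
  Z = 12
  H = 183 + 4·98 + 5·92 − 4·12 = 987
  K = 55 − 3·987 = -2906
Change in K: -2906 − 1243 = -4149

-4149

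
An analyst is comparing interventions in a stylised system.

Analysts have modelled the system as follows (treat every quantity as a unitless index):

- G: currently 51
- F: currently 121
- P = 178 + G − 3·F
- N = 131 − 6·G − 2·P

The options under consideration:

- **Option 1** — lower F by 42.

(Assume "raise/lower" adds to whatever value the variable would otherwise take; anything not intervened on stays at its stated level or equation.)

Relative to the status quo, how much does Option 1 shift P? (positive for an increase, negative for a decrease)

126

Baseline:
  G = 51
  F = 121
  P = 178 + 51 − 3·121 = -134
Option 1 (F − 42):
  G = 51
  F = 121 − 42 = 79
  P = 178 + 51 − 3·79 = -8
Change in P: -8 − (-134) = 126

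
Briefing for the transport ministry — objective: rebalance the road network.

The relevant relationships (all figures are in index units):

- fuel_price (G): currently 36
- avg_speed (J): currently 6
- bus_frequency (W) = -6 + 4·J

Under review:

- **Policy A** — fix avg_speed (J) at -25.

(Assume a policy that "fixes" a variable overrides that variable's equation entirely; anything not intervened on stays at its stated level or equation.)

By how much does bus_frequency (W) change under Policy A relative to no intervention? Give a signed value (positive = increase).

-124

Baseline:
  J = 6
  W = -6 + 4·6 = 18
Policy A (J := -25):
  J = -25
  W = -6 + 4·(-25) = -106
Change in W: -106 − 18 = -124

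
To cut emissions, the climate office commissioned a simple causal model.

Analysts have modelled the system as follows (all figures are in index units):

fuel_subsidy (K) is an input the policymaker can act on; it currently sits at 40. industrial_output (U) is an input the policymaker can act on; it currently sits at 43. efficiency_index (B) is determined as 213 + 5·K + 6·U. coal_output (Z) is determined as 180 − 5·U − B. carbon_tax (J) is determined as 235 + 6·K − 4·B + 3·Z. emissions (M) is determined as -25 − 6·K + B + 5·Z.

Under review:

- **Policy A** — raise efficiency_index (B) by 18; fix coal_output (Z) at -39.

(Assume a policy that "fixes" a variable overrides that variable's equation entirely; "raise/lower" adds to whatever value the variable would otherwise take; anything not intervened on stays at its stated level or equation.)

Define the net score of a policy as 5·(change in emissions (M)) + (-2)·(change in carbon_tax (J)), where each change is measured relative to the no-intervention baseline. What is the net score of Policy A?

Baseline:
  K = 40
  U = 43
  B = 213 + 5·40 + 6·43 = 671
  Z = 180 − 5·43 − 671 = -706
  J = 235 + 6·40 − 4·671 + 3·(-706) = -4327
  M = -25 − 6·40 + 671 + 5·(-706) = -3124
Policy A (B + 18, Z := -39):
  K = 40
  U = 43
  B = 213 + 5·40 + 6·43 (+18 from intervention) = 689
  Z = -39
  J = 235 + 6·40 − 4·689 + 3·(-39) = -2398
  M = -25 − 6·40 + 689 + 5·(-39) = 229
ΔM = 229 − (-3124) = 3353; ΔJ = -2398 − (-4327) = 1929
Score = 5·3353 + (-2)·1929 = 12907

12907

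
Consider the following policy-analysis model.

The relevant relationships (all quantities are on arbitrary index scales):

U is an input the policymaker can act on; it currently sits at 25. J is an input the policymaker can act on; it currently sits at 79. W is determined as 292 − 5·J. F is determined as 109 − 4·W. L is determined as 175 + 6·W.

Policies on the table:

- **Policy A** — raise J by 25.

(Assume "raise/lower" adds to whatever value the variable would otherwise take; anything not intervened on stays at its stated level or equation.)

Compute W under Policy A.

-228

Policy A (J + 25):
  J = 79 + 25 = 104
  W = 292 − 5·104 = -228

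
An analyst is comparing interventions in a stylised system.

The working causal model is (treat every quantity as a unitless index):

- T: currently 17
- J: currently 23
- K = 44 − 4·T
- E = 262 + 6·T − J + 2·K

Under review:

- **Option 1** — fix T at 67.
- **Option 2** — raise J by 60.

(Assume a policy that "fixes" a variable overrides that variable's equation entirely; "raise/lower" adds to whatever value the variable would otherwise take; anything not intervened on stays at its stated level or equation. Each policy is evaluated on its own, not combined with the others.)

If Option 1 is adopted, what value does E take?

193

Option 1 (T := 67):
  T = 67
  J = 23
  K = 44 − 4·67 = -224
  E = 262 + 6·67 − 23 + 2·(-224) = 193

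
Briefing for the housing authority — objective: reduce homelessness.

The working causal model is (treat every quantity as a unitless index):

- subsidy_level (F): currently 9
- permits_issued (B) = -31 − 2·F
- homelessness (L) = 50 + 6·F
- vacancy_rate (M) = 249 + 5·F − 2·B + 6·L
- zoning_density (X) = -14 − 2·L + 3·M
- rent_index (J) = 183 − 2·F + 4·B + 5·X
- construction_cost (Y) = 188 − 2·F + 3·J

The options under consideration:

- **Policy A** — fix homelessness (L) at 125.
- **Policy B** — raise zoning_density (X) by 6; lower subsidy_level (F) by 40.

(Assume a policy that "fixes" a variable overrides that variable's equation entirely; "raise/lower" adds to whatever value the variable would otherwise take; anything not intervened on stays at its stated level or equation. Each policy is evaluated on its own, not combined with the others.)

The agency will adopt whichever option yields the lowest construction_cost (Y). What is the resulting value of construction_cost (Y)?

-29963

Policy A (L := 125):
  F = 9
  B = -31 − 2·9 = -49
  L = 125
  M = 249 + 5·9 − 2·(-49) + 6·125 = 1142
  X = -14 − 2·125 + 3·1142 = 3162
  J = 183 − 2·9 + 4·(-49) + 5·3162 = 15779
  Y = 188 − 2·9 + 3·15779 = 47507
Policy B (X + 6, F − 40):
  F = 9 − 40 = -31
  B = -31 − 2·(-31) = 31
  L = 50 + 6·(-31) = -136
  M = 249 + 5·(-31) − 2·31 + 6·(-136) = -784
  X = -14 − 2·(-136) + 3·(-784) (+6 from intervention) = -2088
  J = 183 − 2·(-31) + 4·31 + 5·(-2088) = -10071
  Y = 188 − 2·(-31) + 3·(-10071) = -29963
Comparing — Policy A: Y=47507, Policy B: Y=-29963. Lowest is -29963 (Policy B).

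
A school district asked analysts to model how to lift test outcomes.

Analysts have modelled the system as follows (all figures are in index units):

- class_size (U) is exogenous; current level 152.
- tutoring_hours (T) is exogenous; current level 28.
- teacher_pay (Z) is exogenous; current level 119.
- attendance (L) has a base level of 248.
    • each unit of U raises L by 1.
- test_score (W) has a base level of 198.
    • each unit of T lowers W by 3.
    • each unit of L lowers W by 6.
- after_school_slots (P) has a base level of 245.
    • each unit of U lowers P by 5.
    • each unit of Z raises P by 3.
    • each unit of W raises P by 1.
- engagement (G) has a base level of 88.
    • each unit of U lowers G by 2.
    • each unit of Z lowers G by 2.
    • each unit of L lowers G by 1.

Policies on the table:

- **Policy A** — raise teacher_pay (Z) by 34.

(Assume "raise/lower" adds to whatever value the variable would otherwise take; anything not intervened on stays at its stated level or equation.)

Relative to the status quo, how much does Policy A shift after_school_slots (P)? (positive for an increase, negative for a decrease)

102

Baseline:
  U = 152
  T = 28
  Z = 119
  L = 248 + 152 = 400
  W = 198 − 3·28 − 6·400 = -2286
  P = 245 − 5·152 + 3·119 + (-2286) = -2444
Policy A (Z + 34):
  U = 152
  T = 28
  Z = 119 + 34 = 153
  L = 248 + 152 = 400
  W = 198 − 3·28 − 6·400 = -2286
  P = 245 − 5·152 + 3·153 + (-2286) = -2342
Change in P: -2342 − (-2444) = 102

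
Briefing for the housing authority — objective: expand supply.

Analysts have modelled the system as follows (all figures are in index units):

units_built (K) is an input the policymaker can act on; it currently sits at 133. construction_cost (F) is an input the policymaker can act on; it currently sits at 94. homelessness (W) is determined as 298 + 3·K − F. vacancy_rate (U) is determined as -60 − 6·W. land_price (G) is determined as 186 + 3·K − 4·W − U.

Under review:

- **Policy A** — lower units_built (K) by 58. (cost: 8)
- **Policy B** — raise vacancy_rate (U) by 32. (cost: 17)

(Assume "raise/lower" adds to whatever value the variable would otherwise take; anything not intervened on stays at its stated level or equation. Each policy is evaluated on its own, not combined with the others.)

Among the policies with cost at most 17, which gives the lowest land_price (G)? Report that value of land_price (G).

1329

Policy A (K − 58):
  K = 133 − 58 = 75
  F = 94
  W = 298 + 3·75 − 94 = 429
  U = -60 − 6·429 = -2634
  G = 186 + 3·75 − 4·429 − (-2634) = 1329
Policy B (U + 32):
  K = 133
  F = 94
  W = 298 + 3·133 − 94 = 603
  U = -60 − 6·603 (+32 from intervention) = -3646
  G = 186 + 3·133 − 4·603 − (-3646) = 1819
Comparing — Policy A: G=1329, Policy B: G=1819. Lowest is 1329 (Policy A).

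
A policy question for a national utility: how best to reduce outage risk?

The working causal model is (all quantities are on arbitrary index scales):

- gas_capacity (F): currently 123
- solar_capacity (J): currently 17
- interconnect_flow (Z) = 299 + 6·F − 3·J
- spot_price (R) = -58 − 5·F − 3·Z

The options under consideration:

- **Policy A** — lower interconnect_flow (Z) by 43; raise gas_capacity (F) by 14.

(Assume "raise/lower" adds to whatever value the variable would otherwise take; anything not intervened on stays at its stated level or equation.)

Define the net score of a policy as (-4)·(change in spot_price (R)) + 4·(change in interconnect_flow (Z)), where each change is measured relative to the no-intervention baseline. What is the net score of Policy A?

936

Baseline:
  F = 123
  J = 17
  Z = 299 + 6·123 − 3·17 = 986
  R = -58 − 5·123 − 3·986 = -3631
Policy A (Z − 43, F + 14):
  F = 123 + 14 = 137
  J = 17
  Z = 299 + 6·137 − 3·17 (−43 from intervention) = 1027
  R = -58 − 5·137 − 3·1027 = -3824
ΔR = -3824 − (-3631) = -193; ΔZ = 1027 − 986 = 41
Score = (-4)·(-193) + 4·41 = 936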